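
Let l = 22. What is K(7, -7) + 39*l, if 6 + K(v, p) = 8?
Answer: 860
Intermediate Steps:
K(v, p) = 2 (K(v, p) = -6 + 8 = 2)
K(7, -7) + 39*l = 2 + 39*22 = 2 + 858 = 860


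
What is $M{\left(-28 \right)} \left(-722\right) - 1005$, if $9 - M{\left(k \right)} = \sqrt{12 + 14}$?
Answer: $-7503 + 722 \sqrt{26} \approx -3821.5$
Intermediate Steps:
$M{\left(k \right)} = 9 - \sqrt{26}$ ($M{\left(k \right)} = 9 - \sqrt{12 + 14} = 9 - \sqrt{26}$)
$M{\left(-28 \right)} \left(-722\right) - 1005 = \left(9 - \sqrt{26}\right) \left(-722\right) - 1005 = \left(-6498 + 722 \sqrt{26}\right) - 1005 = -7503 + 722 \sqrt{26}$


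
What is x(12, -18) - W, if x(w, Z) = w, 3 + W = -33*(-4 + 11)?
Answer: 246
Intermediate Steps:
W = -234 (W = -3 - 33*(-4 + 11) = -3 - 33*7 = -3 - 231 = -234)
x(12, -18) - W = 12 - 1*(-234) = 12 + 234 = 246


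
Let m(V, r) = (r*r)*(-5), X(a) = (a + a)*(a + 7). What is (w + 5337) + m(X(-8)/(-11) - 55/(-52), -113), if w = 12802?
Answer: -45706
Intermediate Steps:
X(a) = 2*a*(7 + a) (X(a) = (2*a)*(7 + a) = 2*a*(7 + a))
m(V, r) = -5*r**2 (m(V, r) = r**2*(-5) = -5*r**2)
(w + 5337) + m(X(-8)/(-11) - 55/(-52), -113) = (12802 + 5337) - 5*(-113)**2 = 18139 - 5*12769 = 18139 - 63845 = -45706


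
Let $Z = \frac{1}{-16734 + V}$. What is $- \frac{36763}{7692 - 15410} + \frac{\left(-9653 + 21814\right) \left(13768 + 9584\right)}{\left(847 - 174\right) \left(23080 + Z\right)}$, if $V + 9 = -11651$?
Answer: $\frac{78447504735208405}{3403942539059066} \approx 23.046$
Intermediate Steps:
$V = -11660$ ($V = -9 - 11651 = -11660$)
$Z = - \frac{1}{28394}$ ($Z = \frac{1}{-16734 - 11660} = \frac{1}{-28394} = - \frac{1}{28394} \approx -3.5219 \cdot 10^{-5}$)
$- \frac{36763}{7692 - 15410} + \frac{\left(-9653 + 21814\right) \left(13768 + 9584\right)}{\left(847 - 174\right) \left(23080 + Z\right)} = - \frac{36763}{7692 - 15410} + \frac{\left(-9653 + 21814\right) \left(13768 + 9584\right)}{\left(847 - 174\right) \left(23080 - \frac{1}{28394}\right)} = - \frac{36763}{-7718} + \frac{12161 \cdot 23352}{673 \cdot \frac{655333519}{28394}} = \left(-36763\right) \left(- \frac{1}{7718}\right) + \frac{283983672}{\frac{441039458287}{28394}} = \frac{36763}{7718} + 283983672 \cdot \frac{28394}{441039458287} = \frac{36763}{7718} + \frac{8063432382768}{441039458287} = \frac{78447504735208405}{3403942539059066}$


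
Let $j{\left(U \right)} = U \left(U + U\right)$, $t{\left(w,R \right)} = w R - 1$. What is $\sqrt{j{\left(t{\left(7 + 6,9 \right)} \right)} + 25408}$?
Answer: $4 \sqrt{3270} \approx 228.74$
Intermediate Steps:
$t{\left(w,R \right)} = -1 + R w$ ($t{\left(w,R \right)} = R w - 1 = -1 + R w$)
$j{\left(U \right)} = 2 U^{2}$ ($j{\left(U \right)} = U 2 U = 2 U^{2}$)
$\sqrt{j{\left(t{\left(7 + 6,9 \right)} \right)} + 25408} = \sqrt{2 \left(-1 + 9 \left(7 + 6\right)\right)^{2} + 25408} = \sqrt{2 \left(-1 + 9 \cdot 13\right)^{2} + 25408} = \sqrt{2 \left(-1 + 117\right)^{2} + 25408} = \sqrt{2 \cdot 116^{2} + 25408} = \sqrt{2 \cdot 13456 + 25408} = \sqrt{26912 + 25408} = \sqrt{52320} = 4 \sqrt{3270}$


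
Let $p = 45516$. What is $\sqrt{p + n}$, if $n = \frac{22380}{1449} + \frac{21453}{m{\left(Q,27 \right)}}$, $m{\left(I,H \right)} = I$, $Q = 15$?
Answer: $\frac{\sqrt{273890880795}}{2415} \approx 216.71$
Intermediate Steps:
$n = \frac{3491233}{2415}$ ($n = \frac{22380}{1449} + \frac{21453}{15} = 22380 \cdot \frac{1}{1449} + 21453 \cdot \frac{1}{15} = \frac{7460}{483} + \frac{7151}{5} = \frac{3491233}{2415} \approx 1445.6$)
$\sqrt{p + n} = \sqrt{45516 + \frac{3491233}{2415}} = \sqrt{\frac{113412373}{2415}} = \frac{\sqrt{273890880795}}{2415}$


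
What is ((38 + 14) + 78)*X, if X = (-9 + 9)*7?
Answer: 0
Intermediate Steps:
X = 0 (X = 0*7 = 0)
((38 + 14) + 78)*X = ((38 + 14) + 78)*0 = (52 + 78)*0 = 130*0 = 0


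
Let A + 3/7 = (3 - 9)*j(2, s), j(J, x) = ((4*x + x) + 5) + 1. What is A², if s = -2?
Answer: 27225/49 ≈ 555.61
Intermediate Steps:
j(J, x) = 6 + 5*x (j(J, x) = (5*x + 5) + 1 = (5 + 5*x) + 1 = 6 + 5*x)
A = 165/7 (A = -3/7 + (3 - 9)*(6 + 5*(-2)) = -3/7 - 6*(6 - 10) = -3/7 - 6*(-4) = -3/7 + 24 = 165/7 ≈ 23.571)
A² = (165/7)² = 27225/49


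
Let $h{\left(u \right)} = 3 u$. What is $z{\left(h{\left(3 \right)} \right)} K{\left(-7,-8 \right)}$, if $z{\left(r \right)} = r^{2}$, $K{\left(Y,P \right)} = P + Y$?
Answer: $-1215$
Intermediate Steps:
$z{\left(h{\left(3 \right)} \right)} K{\left(-7,-8 \right)} = \left(3 \cdot 3\right)^{2} \left(-8 - 7\right) = 9^{2} \left(-15\right) = 81 \left(-15\right) = -1215$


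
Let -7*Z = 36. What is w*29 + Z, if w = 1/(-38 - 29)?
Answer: -2615/469 ≈ -5.5757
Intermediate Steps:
Z = -36/7 (Z = -⅐*36 = -36/7 ≈ -5.1429)
w = -1/67 (w = 1/(-67) = -1/67 ≈ -0.014925)
w*29 + Z = -1/67*29 - 36/7 = -29/67 - 36/7 = -2615/469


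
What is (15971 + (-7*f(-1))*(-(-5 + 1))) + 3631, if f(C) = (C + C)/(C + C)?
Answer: 19574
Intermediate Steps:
f(C) = 1 (f(C) = (2*C)/((2*C)) = (2*C)*(1/(2*C)) = 1)
(15971 + (-7*f(-1))*(-(-5 + 1))) + 3631 = (15971 + (-7*1)*(-(-5 + 1))) + 3631 = (15971 - (-7)*(-4)) + 3631 = (15971 - 7*4) + 3631 = (15971 - 28) + 3631 = 15943 + 3631 = 19574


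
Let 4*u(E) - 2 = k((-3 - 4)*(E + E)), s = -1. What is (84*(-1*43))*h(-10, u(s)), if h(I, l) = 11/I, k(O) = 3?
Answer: 19866/5 ≈ 3973.2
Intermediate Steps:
u(E) = 5/4 (u(E) = ½ + (¼)*3 = ½ + ¾ = 5/4)
(84*(-1*43))*h(-10, u(s)) = (84*(-1*43))*(11/(-10)) = (84*(-43))*(11*(-⅒)) = -3612*(-11/10) = 19866/5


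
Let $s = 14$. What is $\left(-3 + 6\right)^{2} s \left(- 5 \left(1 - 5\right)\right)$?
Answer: $2520$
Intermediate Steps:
$\left(-3 + 6\right)^{2} s \left(- 5 \left(1 - 5\right)\right) = \left(-3 + 6\right)^{2} \cdot 14 \left(- 5 \left(1 - 5\right)\right) = 3^{2} \cdot 14 \left(\left(-5\right) \left(-4\right)\right) = 9 \cdot 14 \cdot 20 = 126 \cdot 20 = 2520$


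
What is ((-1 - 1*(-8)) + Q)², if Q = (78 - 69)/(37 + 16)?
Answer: 144400/2809 ≈ 51.406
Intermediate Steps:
Q = 9/53 ≈ 0.16981
((-1 - 1*(-8)) + Q)² = ((-1 - 1*(-8)) + 9/53)² = ((-1 + 8) + 9/53)² = (7 + 9/53)² = (380/53)² = 144400/2809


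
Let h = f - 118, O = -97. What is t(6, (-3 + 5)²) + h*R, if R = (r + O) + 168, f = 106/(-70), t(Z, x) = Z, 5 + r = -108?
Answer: 25128/5 ≈ 5025.6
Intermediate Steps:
r = -113 (r = -5 - 108 = -113)
f = -53/35 (f = 106*(-1/70) = -53/35 ≈ -1.5143)
h = -4183/35 (h = -53/35 - 118 = -4183/35 ≈ -119.51)
R = -42 (R = (-113 - 97) + 168 = -210 + 168 = -42)
t(6, (-3 + 5)²) + h*R = 6 - 4183/35*(-42) = 6 + 25098/5 = 25128/5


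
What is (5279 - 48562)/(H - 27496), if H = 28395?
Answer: -43283/899 ≈ -48.146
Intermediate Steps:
(5279 - 48562)/(H - 27496) = (5279 - 48562)/(28395 - 27496) = -43283/899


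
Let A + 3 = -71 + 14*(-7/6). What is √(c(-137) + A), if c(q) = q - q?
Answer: I*√813/3 ≈ 9.5044*I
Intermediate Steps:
A = -271/3 (A = -3 + (-71 + 14*(-7/6)) = -3 + (-71 - 49/3) = -3 - 262/3 = -271/3 ≈ -90.333)
c(q) = 0
√(c(-137) + A) = √(0 - 271/3) = √(-271/3) = I*√813/3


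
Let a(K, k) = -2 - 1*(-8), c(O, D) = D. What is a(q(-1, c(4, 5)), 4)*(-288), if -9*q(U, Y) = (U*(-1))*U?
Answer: -1728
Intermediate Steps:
q(U, Y) = U**2/9 (q(U, Y) = -U*(-1)*U/9 = -(-U)*U/9 = -(-1)*U**2/9 = U**2/9)
a(K, k) = 6 (a(K, k) = -2 + 8 = 6)
a(q(-1, c(4, 5)), 4)*(-288) = 6*(-288) = -1728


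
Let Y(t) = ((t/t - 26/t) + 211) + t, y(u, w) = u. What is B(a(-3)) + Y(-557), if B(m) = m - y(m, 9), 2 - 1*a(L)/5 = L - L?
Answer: -192139/557 ≈ -344.95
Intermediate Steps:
a(L) = 10 (a(L) = 10 - 5*(L - L) = 10 - 5*0 = 10 + 0 = 10)
B(m) = 0 (B(m) = m - m = 0)
Y(t) = 212 + t - 26/t (Y(t) = ((1 - 26/t) + 211) + t = (212 - 26/t) + t = 212 + t - 26/t)
B(a(-3)) + Y(-557) = 0 + (212 - 557 - 26/(-557)) = 0 + (212 - 557 - 26*(-1/557)) = 0 + (212 - 557 + 26/557) = 0 - 192139/557 = -192139/557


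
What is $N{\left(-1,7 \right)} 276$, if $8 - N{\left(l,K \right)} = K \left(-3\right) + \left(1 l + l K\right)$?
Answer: $10212$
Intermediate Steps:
$N{\left(l,K \right)} = 8 - l + 3 K - K l$ ($N{\left(l,K \right)} = 8 - \left(K \left(-3\right) + \left(1 l + l K\right)\right) = 8 - \left(- 3 K + \left(l + K l\right)\right) = 8 - \left(l - 3 K + K l\right) = 8 - l + 3 K - K l$)
$N{\left(-1,7 \right)} 276 = \left(8 - -1 + 3 \cdot 7 - 7 \left(-1\right)\right) 276 = \left(8 + 1 + 21 + 7\right) 276 = 37 \cdot 276 = 10212$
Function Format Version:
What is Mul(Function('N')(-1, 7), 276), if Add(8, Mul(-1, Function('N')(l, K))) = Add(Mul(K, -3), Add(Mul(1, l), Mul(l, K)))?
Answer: 10212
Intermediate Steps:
Function('N')(l, K) = Add(8, Mul(-1, l), Mul(3, K), Mul(-1, K, l)) (Function('N')(l, K) = Add(8, Mul(-1, Add(Mul(K, -3), Add(Mul(1, l), Mul(l, K))))) = Add(8, Mul(-1, Add(Mul(-3, K), Add(l, Mul(K, l))))) = Add(8, Mul(-1, Add(l, Mul(-3, K), Mul(K, l)))) = Add(8, Add(Mul(-1, l), Mul(3, K), Mul(-1, K, l))) = Add(8, Mul(-1, l), Mul(3, K), Mul(-1, K, l)))
Mul(Function('N')(-1, 7), 276) = Mul(Add(8, Mul(-1, -1), Mul(3, 7), Mul(-1, 7, -1)), 276) = Mul(Add(8, 1, 21, 7), 276) = Mul(37, 276) = 10212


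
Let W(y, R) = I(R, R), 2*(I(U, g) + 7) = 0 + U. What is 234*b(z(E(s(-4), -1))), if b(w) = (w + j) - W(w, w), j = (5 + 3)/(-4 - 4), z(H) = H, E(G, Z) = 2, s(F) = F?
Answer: 1638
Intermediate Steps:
I(U, g) = -7 + U/2 (I(U, g) = -7 + (0 + U)/2 = -7 + U/2)
W(y, R) = -7 + R/2
j = -1 (j = 8/(-8) = 8*(-1/8) = -1)
b(w) = 6 + w/2 (b(w) = (w - 1) - (-7 + w/2) = (-1 + w) + (7 - w/2) = 6 + w/2)
234*b(z(E(s(-4), -1))) = 234*(6 + (1/2)*2) = 234*(6 + 1) = 234*7 = 1638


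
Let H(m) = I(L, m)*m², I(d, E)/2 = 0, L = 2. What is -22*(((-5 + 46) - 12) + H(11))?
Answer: -638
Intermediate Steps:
I(d, E) = 0 (I(d, E) = 2*0 = 0)
H(m) = 0 (H(m) = 0*m² = 0)
-22*(((-5 + 46) - 12) + H(11)) = -22*(((-5 + 46) - 12) + 0) = -22*((41 - 12) + 0) = -22*(29 + 0) = -22*29 = -638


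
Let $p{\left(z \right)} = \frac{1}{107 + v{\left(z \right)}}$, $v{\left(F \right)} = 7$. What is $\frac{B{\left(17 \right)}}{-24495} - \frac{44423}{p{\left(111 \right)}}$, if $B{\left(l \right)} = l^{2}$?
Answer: $- \frac{124048118179}{24495} \approx -5.0642 \cdot 10^{6}$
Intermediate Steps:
$p{\left(z \right)} = \frac{1}{114}$ ($p{\left(z \right)} = \frac{1}{107 + 7} = \frac{1}{114}$)
$\frac{B{\left(17 \right)}}{-24495} - \frac{44423}{p{\left(111 \right)}} = \frac{17^{2}}{-24495} - 44423 \frac{1}{\frac{1}{114}} = 289 \left(- \frac{1}{24495}\right) - 5064222 = - \frac{289}{24495} - 5064222 = - \frac{124048118179}{24495}$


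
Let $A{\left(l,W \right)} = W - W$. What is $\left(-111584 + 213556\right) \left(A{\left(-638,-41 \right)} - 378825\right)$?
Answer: $-38629542900$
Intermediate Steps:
$A{\left(l,W \right)} = 0$
$\left(-111584 + 213556\right) \left(A{\left(-638,-41 \right)} - 378825\right) = \left(-111584 + 213556\right) \left(0 - 378825\right) = 101972 \left(-378825\right) = -38629542900$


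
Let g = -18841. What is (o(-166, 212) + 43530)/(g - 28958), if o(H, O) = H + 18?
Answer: -43382/47799 ≈ -0.90759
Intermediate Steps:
o(H, O) = 18 + H
(o(-166, 212) + 43530)/(g - 28958) = ((18 - 166) + 43530)/(-18841 - 28958) = (-148 + 43530)/(-47799) = 43382*(-1/47799) = -43382/47799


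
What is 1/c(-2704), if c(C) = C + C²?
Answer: 1/7308912 ≈ 1.3682e-7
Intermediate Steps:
1/c(-2704) = 1/(-2704*(1 - 2704)) = 1/(-2704*(-2703)) = 1/7308912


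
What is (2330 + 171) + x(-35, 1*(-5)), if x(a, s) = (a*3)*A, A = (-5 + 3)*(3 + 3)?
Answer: 3761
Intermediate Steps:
A = -12 (A = -2*6 = -12)
x(a, s) = -36*a (x(a, s) = (a*3)*(-12) = (3*a)*(-12) = -36*a)
(2330 + 171) + x(-35, 1*(-5)) = (2330 + 171) - 36*(-35) = 2501 + 1260 = 3761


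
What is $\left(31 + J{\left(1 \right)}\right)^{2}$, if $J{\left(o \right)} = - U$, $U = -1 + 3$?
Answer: $841$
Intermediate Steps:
$U = 2$
$J{\left(o \right)} = -2$ ($J{\left(o \right)} = \left(-1\right) 2 = -2$)
$\left(31 + J{\left(1 \right)}\right)^{2} = \left(31 - 2\right)^{2} = 29^{2} = 841$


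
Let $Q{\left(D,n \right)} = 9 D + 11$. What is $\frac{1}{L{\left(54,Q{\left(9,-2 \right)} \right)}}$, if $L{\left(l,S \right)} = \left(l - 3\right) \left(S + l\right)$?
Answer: $\frac{1}{7446} \approx 0.0001343$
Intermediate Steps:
$Q{\left(D,n \right)} = 11 + 9 D$
$L{\left(l,S \right)} = \left(-3 + l\right) \left(S + l\right)$
$\frac{1}{L{\left(54,Q{\left(9,-2 \right)} \right)}} = \frac{1}{54^{2} - 3 \left(11 + 9 \cdot 9\right) - 162 + \left(11 + 9 \cdot 9\right) 54} = \frac{1}{2916 - 3 \left(11 + 81\right) - 162 + \left(11 + 81\right) 54} = \frac{1}{2916 - 276 - 162 + 92 \cdot 54} = \frac{1}{2916 - 276 - 162 + 4968} = \frac{1}{7446}$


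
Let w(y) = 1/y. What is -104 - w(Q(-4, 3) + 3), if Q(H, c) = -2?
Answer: -105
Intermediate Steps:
-104 - w(Q(-4, 3) + 3) = -104 - 1/(-2 + 3) = -104 - 1/1 = -104 - 1*1 = -104 - 1 = -105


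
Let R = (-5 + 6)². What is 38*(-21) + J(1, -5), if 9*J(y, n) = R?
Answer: -7181/9 ≈ -797.89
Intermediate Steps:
R = 1 (R = 1² = 1)
J(y, n) = ⅑ (J(y, n) = (⅑)*1 = ⅑)
38*(-21) + J(1, -5) = 38*(-21) + ⅑ = -798 + ⅑ = -7181/9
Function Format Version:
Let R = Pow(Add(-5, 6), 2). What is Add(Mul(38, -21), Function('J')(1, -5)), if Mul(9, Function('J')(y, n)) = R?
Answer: Rational(-7181, 9) ≈ -797.89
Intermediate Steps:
R = 1 (R = Pow(1, 2) = 1)
Function('J')(y, n) = Rational(1, 9) (Function('J')(y, n) = Mul(Rational(1, 9), 1) = Rational(1, 9))
Add(Mul(38, -21), Function('J')(1, -5)) = Add(Mul(38, -21), Rational(1, 9)) = Add(-798, Rational(1, 9)) = Rational(-7181, 9)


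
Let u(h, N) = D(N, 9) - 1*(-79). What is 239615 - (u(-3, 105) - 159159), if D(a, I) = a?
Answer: 398590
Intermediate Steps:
u(h, N) = 79 + N (u(h, N) = N - 1*(-79) = N + 79 = 79 + N)
239615 - (u(-3, 105) - 159159) = 239615 - ((79 + 105) - 159159) = 239615 - (184 - 159159) = 239615 - 1*(-158975) = 239615 + 158975 = 398590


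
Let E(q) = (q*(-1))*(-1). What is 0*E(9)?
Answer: 0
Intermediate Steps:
E(q) = q (E(q) = -q*(-1) = q)
0*E(9) = 0*9 = 0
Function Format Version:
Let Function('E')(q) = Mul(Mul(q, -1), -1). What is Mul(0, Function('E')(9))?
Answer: 0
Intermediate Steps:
Function('E')(q) = q (Function('E')(q) = Mul(Mul(-1, q), -1) = q)
Mul(0, Function('E')(9)) = Mul(0, 9) = 0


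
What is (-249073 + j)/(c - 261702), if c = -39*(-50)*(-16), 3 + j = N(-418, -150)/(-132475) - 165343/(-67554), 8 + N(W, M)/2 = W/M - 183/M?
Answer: 55725326435598593/65531082719182500 ≈ 0.85036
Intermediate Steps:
N(W, M) = -16 - 366/M + 2*W/M (N(W, M) = -16 + 2*(W/M - 183/M) = -16 + 2*(-183/M + W/M) = -16 + (-366/M + 2*W/M) = -16 - 366/M + 2*W/M)
j = -123582374843/223730403750 (j = -3 + ((2*(-183 - 418 - 8*(-150))/(-150))/(-132475) - 165343/(-67554)) = -3 + ((2*(-1/150)*(-183 - 418 + 1200))*(-1/132475) - 165343*(-1/67554)) = -3 + ((2*(-1/150)*599)*(-1/132475) + 165343/67554) = -3 + (-599/75*(-1/132475) + 165343/67554) = -3 + (599/9935625 + 165343/67554) = -3 + 547608836407/223730403750 = -123582374843/223730403750 ≈ -0.55237)
c = -31200 (c = 1950*(-16) = -31200)
(-249073 + j)/(c - 261702) = (-249073 - 123582374843/223730403750)/(-31200 - 261702) = -55725326435598593/223730403750/(-292902) = -55725326435598593/223730403750*(-1/292902) = 55725326435598593/65531082719182500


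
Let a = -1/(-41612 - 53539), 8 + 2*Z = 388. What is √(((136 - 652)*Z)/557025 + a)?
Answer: I*√44843569267487865/504776055 ≈ 0.41952*I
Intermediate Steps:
Z = 190 (Z = -4 + (½)*388 = -4 + 194 = 190)
a = 1/95151 (a = -1/(-95151) = -1/95151*(-1) = 1/95151 ≈ 1.0510e-5)
√(((136 - 652)*Z)/557025 + a) = √(((136 - 652)*190)/557025 + 1/95151) = √(-516*190*(1/557025) + 1/95151) = √(-98040*1/557025 + 1/95151) = √(-6536/37135 + 1/95151) = √(-88838543/504776055) = I*√44843569267487865/504776055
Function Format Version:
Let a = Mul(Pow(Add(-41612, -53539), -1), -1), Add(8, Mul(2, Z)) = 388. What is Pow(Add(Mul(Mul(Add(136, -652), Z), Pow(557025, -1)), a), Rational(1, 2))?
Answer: Mul(Rational(1, 504776055), I, Pow(44843569267487865, Rational(1, 2))) ≈ Mul(0.41952, I)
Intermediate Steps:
Z = 190 (Z = Add(-4, Mul(Rational(1, 2), 388)) = Add(-4, 194) = 190)
a = Rational(1, 95151) (a = Mul(Pow(-95151, -1), -1) = Mul(Rational(-1, 95151), -1) = Rational(1, 95151) ≈ 1.0510e-5)
Pow(Add(Mul(Mul(Add(136, -652), Z), Pow(557025, -1)), a), Rational(1, 2)) = Pow(Add(Mul(Mul(Add(136, -652), 190), Pow(557025, -1)), Rational(1, 95151)), Rational(1, 2)) = Pow(Add(Mul(Mul(-516, 190), Rational(1, 557025)), Rational(1, 95151)), Rational(1, 2)) = Pow(Add(Mul(-98040, Rational(1, 557025)), Rational(1, 95151)), Rational(1, 2)) = Pow(Add(Rational(-6536, 37135), Rational(1, 95151)), Rational(1, 2)) = Pow(Rational(-88838543, 504776055), Rational(1, 2)) = Mul(Rational(1, 504776055), I, Pow(44843569267487865, Rational(1, 2)))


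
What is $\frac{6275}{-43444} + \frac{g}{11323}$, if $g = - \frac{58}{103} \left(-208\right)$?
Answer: $- \frac{522633043}{3897491572} \approx -0.13409$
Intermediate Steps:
$g = \frac{12064}{103}$ ($g = \left(-58\right) \frac{1}{103} \left(-208\right) = \left(- \frac{58}{103}\right) \left(-208\right) = \frac{12064}{103} \approx 117.13$)
$\frac{6275}{-43444} + \frac{g}{11323} = \frac{6275}{-43444} + \frac{12064}{103 \cdot 11323} = 6275 \left(- \frac{1}{43444}\right) + \frac{12064}{103} \cdot \frac{1}{11323} = - \frac{6275}{43444} + \frac{928}{89713} = - \frac{522633043}{3897491572}$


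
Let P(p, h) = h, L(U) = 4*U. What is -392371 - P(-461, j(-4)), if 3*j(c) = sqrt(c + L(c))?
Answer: -392371 - 2*I*sqrt(5)/3 ≈ -3.9237e+5 - 1.4907*I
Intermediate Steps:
j(c) = sqrt(5)*sqrt(c)/3 (j(c) = sqrt(c + 4*c)/3 = sqrt(5*c)/3 = (sqrt(5)*sqrt(c))/3 = sqrt(5)*sqrt(c)/3)
-392371 - P(-461, j(-4)) = -392371 - sqrt(5)*sqrt(-4)/3 = -392371 - sqrt(5)*2*I/3 = -392371 - 2*I*sqrt(5)/3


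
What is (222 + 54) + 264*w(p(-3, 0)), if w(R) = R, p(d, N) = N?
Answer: 276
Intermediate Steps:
(222 + 54) + 264*w(p(-3, 0)) = (222 + 54) + 264*0 = 276 + 0 = 276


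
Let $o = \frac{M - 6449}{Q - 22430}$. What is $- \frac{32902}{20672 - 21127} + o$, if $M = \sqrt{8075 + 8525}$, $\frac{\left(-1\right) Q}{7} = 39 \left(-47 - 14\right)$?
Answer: $\frac{193009149}{2628535} - \frac{10 \sqrt{166}}{5777} \approx 73.406$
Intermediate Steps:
$Q = 16653$ ($Q = - 7 \cdot 39 \left(-47 - 14\right) = - 7 \cdot 39 \left(-61\right) = \left(-7\right) \left(-2379\right) = 16653$)
$M = 10 \sqrt{166}$ ($M = \sqrt{16600} = 10 \sqrt{166} \approx 128.84$)
$o = \frac{6449}{5777} - \frac{10 \sqrt{166}}{5777}$ ($o = \frac{10 \sqrt{166} - 6449}{16653 - 22430} = \frac{-6449 + 10 \sqrt{166}}{-5777} = \left(-6449 + 10 \sqrt{166}\right) \left(- \frac{1}{5777}\right) = \frac{6449}{5777} - \frac{10 \sqrt{166}}{5777} \approx 1.094$)
$- \frac{32902}{20672 - 21127} + o = - \frac{32902}{20672 - 21127} + \left(\frac{6449}{5777} - \frac{10 \sqrt{166}}{5777}\right) = - \frac{32902}{-455} + \left(\frac{6449}{5777} - \frac{10 \sqrt{166}}{5777}\right) = \left(-32902\right) \left(- \frac{1}{455}\right) + \left(\frac{6449}{5777} - \frac{10 \sqrt{166}}{5777}\right) = \frac{32902}{455} + \left(\frac{6449}{5777} - \frac{10 \sqrt{166}}{5777}\right) = \frac{193009149}{2628535} - \frac{10 \sqrt{166}}{5777}$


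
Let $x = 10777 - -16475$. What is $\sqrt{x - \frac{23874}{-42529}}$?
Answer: $\frac{\sqrt{49292139436278}}{42529} \approx 165.08$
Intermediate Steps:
$x = 27252$ ($x = 10777 + 16475 = 27252$)
$\sqrt{x - \frac{23874}{-42529}} = \sqrt{27252 - \frac{23874}{-42529}} = \sqrt{27252 - - \frac{23874}{42529}} = \sqrt{27252 + \frac{23874}{42529}} = \sqrt{\frac{1159024182}{42529}} = \frac{\sqrt{49292139436278}}{42529}$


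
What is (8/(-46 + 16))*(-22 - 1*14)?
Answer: 48/5 ≈ 9.6000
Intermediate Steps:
(8/(-46 + 16))*(-22 - 1*14) = (8/(-30))*(-22 - 14) = -1/30*8*(-36) = -4/15*(-36) = 48/5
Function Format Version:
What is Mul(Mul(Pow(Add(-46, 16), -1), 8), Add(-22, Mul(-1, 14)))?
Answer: Rational(48, 5) ≈ 9.6000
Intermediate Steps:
Mul(Mul(Pow(Add(-46, 16), -1), 8), Add(-22, Mul(-1, 14))) = Mul(Mul(Pow(-30, -1), 8), Add(-22, -14)) = Mul(Mul(Rational(-1, 30), 8), -36) = Mul(Rational(-4, 15), -36) = Rational(48, 5)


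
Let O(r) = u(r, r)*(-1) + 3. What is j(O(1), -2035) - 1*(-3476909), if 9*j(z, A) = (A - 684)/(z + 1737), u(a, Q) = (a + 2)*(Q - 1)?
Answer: 54448392221/15660 ≈ 3.4769e+6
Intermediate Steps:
u(a, Q) = (-1 + Q)*(2 + a) (u(a, Q) = (2 + a)*(-1 + Q) = (-1 + Q)*(2 + a))
O(r) = 5 - r - r² (O(r) = (-2 - r + 2*r + r*r)*(-1) + 3 = (-2 - r + 2*r + r²)*(-1) + 3 = (-2 + r + r²)*(-1) + 3 = (2 - r - r²) + 3 = 5 - r - r²)
j(z, A) = (-684 + A)/(9*(1737 + z)) (j(z, A) = ((A - 684)/(z + 1737))/9 = ((-684 + A)/(1737 + z))/9 = (-684 + A)/(9*(1737 + z)))
j(O(1), -2035) - 1*(-3476909) = (-684 - 2035)/(9*(1737 + (5 - 1*1 - 1*1²))) - 1*(-3476909) = (⅑)*(-2719)/(1737 + (5 - 1 - 1*1)) + 3476909 = (⅑)*(-2719)/(1737 + (5 - 1 - 1)) + 3476909 = (⅑)*(-2719)/(1737 + 3) + 3476909 = (⅑)*(-2719)/1740 + 3476909 = (⅑)*(1/1740)*(-2719) + 3476909 = -2719/15660 + 3476909 = 54448392221/15660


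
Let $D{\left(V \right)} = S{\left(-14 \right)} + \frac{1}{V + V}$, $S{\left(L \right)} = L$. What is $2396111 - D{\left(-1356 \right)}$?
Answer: $\frac{6498291001}{2712} \approx 2.3961 \cdot 10^{6}$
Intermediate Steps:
$D{\left(V \right)} = -14 + \frac{1}{2 V}$ ($D{\left(V \right)} = -14 + \frac{1}{V + V} = -14 + \frac{1}{2 V}$)
$2396111 - D{\left(-1356 \right)} = 2396111 - \left(-14 + \frac{1}{2 \left(-1356\right)}\right) = 2396111 - \left(-14 + \frac{1}{2} \left(- \frac{1}{1356}\right)\right) = 2396111 - \left(-14 - \frac{1}{2712}\right) = 2396111 - - \frac{37969}{2712} = 2396111 + \frac{37969}{2712} = \frac{6498291001}{2712}$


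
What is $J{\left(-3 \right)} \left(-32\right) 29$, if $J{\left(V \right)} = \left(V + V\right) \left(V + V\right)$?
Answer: $-33408$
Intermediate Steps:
$J{\left(V \right)} = 4 V^{2}$ ($J{\left(V \right)} = 2 V 2 V = 4 V^{2}$)
$J{\left(-3 \right)} \left(-32\right) 29 = 4 \left(-3\right)^{2} \left(-32\right) 29 = 4 \cdot 9 \left(-32\right) 29 = 36 \left(-32\right) 29 = \left(-1152\right) 29 = -33408$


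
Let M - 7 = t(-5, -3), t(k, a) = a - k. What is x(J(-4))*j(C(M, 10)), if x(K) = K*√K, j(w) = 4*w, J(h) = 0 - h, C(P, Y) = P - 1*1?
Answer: 256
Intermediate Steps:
M = 9 (M = 7 + (-3 - 1*(-5)) = 7 + (-3 + 5) = 7 + 2 = 9)
C(P, Y) = -1 + P (C(P, Y) = P - 1 = -1 + P)
J(h) = -h
x(K) = K^(3/2)
x(J(-4))*j(C(M, 10)) = (-1*(-4))^(3/2)*(4*(-1 + 9)) = 4^(3/2)*(4*8) = 8*32 = 256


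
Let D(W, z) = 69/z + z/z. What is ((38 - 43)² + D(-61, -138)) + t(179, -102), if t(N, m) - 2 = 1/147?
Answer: 8087/294 ≈ 27.507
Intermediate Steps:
t(N, m) = 295/147 (t(N, m) = 2 + 1/147 = 295/147)
D(W, z) = 1 + 69/z (D(W, z) = 69/z + 1 = 1 + 69/z)
((38 - 43)² + D(-61, -138)) + t(179, -102) = ((38 - 43)² + (69 - 138)/(-138)) + 295/147 = ((-5)² - 1/138*(-69)) + 295/147 = (25 + ½) + 295/147 = 51/2 + 295/147 = 8087/294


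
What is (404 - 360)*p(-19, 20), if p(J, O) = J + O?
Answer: 44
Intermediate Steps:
(404 - 360)*p(-19, 20) = (404 - 360)*(-19 + 20) = 44*1 = 44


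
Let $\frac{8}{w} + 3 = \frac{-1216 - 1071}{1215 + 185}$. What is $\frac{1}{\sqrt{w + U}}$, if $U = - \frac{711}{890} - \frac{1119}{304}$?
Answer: $- \frac{4 i \sqrt{298723705086595165}}{5446433149} \approx - 0.4014 i$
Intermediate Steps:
$U = - \frac{606027}{135280}$ ($U = \left(-711\right) \frac{1}{890} - \frac{1119}{304} = - \frac{711}{890} - \frac{1119}{304} = - \frac{606027}{135280} \approx -4.4798$)
$w = - \frac{11200}{6487}$ ($w = \frac{8}{-3 + \frac{-1216 - 1071}{1215 + 185}} = \frac{8}{-3 - \frac{2287}{1400}} = \frac{8}{- \frac{6487}{1400}} = 8 \left(- \frac{1400}{6487}\right) = - \frac{11200}{6487} \approx -1.7265$)
$\frac{1}{\sqrt{w + U}} = \frac{1}{\sqrt{- \frac{11200}{6487} - \frac{606027}{135280}}} = \frac{1}{\sqrt{- \frac{5446433149}{877561360}}} = \frac{1}{\frac{1}{219390340} i \sqrt{298723705086595165}} = - \frac{4 i \sqrt{298723705086595165}}{5446433149}$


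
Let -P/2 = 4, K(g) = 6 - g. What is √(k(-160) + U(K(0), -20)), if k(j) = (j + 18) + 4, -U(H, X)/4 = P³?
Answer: √1910 ≈ 43.704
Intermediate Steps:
P = -8 (P = -2*4 = -8)
U(H, X) = 2048 (U(H, X) = -4*(-8)³ = -4*(-512) = 2048)
k(j) = 22 + j (k(j) = (18 + j) + 4 = 22 + j)
√(k(-160) + U(K(0), -20)) = √((22 - 160) + 2048) = √(-138 + 2048) = √1910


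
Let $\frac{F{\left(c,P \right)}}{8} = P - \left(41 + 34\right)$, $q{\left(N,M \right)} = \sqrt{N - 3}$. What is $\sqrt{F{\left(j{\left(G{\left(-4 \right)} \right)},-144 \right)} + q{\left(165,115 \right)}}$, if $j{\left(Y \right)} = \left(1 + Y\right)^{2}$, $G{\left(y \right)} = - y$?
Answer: $\sqrt{-1752 + 9 \sqrt{2}} \approx 41.705 i$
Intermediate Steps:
$q{\left(N,M \right)} = \sqrt{-3 + N}$
$F{\left(c,P \right)} = -600 + 8 P$ ($F{\left(c,P \right)} = 8 \left(P - \left(41 + 34\right)\right) = 8 \left(P - 75\right) = 8 \left(-75 + P\right) = -600 + 8 P$)
$\sqrt{F{\left(j{\left(G{\left(-4 \right)} \right)},-144 \right)} + q{\left(165,115 \right)}} = \sqrt{\left(-600 + 8 \left(-144\right)\right) + \sqrt{-3 + 165}} = \sqrt{\left(-600 - 1152\right) + \sqrt{162}} = \sqrt{-1752 + 9 \sqrt{2}}$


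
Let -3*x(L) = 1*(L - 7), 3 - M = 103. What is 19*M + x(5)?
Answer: -5698/3 ≈ -1899.3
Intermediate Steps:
M = -100 (M = 3 - 1*103 = 3 - 103 = -100)
x(L) = 7/3 - L/3 (x(L) = -(L - 7)/3 = -(-7 + L)/3 = 7/3 - L/3)
19*M + x(5) = 19*(-100) + (7/3 - ⅓*5) = -1900 + (7/3 - 5/3) = -1900 + ⅔ = -5698/3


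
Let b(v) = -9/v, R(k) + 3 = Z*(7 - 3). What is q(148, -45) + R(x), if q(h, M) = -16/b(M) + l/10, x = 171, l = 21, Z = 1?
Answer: -769/10 ≈ -76.900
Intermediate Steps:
R(k) = 1 (R(k) = -3 + 1*(7 - 3) = -3 + 1*4 = -3 + 4 = 1)
q(h, M) = 21/10 + 16*M/9 (q(h, M) = -16*(-M/9) + 21/10 = -(-16)*M/9 + 21*(⅒) = 16*M/9 + 21/10 = 21/10 + 16*M/9)
q(148, -45) + R(x) = (21/10 + (16/9)*(-45)) + 1 = (21/10 - 80) + 1 = -779/10 + 1 = -769/10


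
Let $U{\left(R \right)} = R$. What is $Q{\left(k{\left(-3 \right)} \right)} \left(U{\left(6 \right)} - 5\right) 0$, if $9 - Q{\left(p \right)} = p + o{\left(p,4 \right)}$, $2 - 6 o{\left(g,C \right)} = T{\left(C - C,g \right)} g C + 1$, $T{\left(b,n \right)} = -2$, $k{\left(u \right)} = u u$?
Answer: $0$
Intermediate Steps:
$k{\left(u \right)} = u^{2}$
$o{\left(g,C \right)} = \frac{1}{6} + \frac{C g}{3}$ ($o{\left(g,C \right)} = \frac{1}{3} - \frac{- 2 g C + 1}{6} = \frac{1}{3} - \frac{- 2 C g + 1}{6} = \frac{1}{3} - \frac{1 - 2 C g}{6} = \frac{1}{3} + \left(- \frac{1}{6} + \frac{C g}{3}\right) = \frac{1}{6} + \frac{C g}{3}$)
$Q{\left(p \right)} = \frac{53}{6} - \frac{7 p}{3}$ ($Q{\left(p \right)} = 9 - \left(p + \left(\frac{1}{6} + \frac{1}{3} \cdot 4 p\right)\right) = 9 - \left(p + \left(\frac{1}{6} + \frac{4 p}{3}\right)\right) = 9 - \left(\frac{1}{6} + \frac{7 p}{3}\right) = \frac{53}{6} - \frac{7 p}{3}$)
$Q{\left(k{\left(-3 \right)} \right)} \left(U{\left(6 \right)} - 5\right) 0 = \left(\frac{53}{6} - \frac{7 \left(-3\right)^{2}}{3}\right) \left(6 - 5\right) 0 = \left(\frac{53}{6} - 21\right) 1 \cdot 0 = \left(\frac{53}{6} - 21\right) 0 = \left(- \frac{73}{6}\right) 0 = 0$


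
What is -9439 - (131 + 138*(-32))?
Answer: -5154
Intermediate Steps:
-9439 - (131 + 138*(-32)) = -9439 - (131 - 4416) = -9439 - 1*(-4285) = -9439 + 4285 = -5154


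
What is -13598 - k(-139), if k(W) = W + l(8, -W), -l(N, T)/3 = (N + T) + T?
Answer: -12601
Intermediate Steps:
l(N, T) = -6*T - 3*N (l(N, T) = -3*((N + T) + T) = -3*(N + 2*T) = -6*T - 3*N)
k(W) = -24 + 7*W (k(W) = W + (-(-6)*W - 3*8) = W + (6*W - 24) = W + (-24 + 6*W) = -24 + 7*W)
-13598 - k(-139) = -13598 - (-24 + 7*(-139)) = -13598 - (-24 - 973) = -13598 - 1*(-997) = -13598 + 997 = -12601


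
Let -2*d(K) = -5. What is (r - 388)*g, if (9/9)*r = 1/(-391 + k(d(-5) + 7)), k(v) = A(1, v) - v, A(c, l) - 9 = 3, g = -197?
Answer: 59391166/777 ≈ 76437.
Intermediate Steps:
A(c, l) = 12 (A(c, l) = 9 + 3 = 12)
d(K) = 5/2 (d(K) = -½*(-5) = 5/2)
k(v) = 12 - v
r = -2/777 (r = 1/(-391 + (12 - (5/2 + 7))) = 1/(-391 + (12 - 1*19/2)) = 1/(-391 + (12 - 19/2)) = 1/(-391 + 5/2) = 1/(-777/2) = -2/777 ≈ -0.0025740)
(r - 388)*g = (-2/777 - 388)*(-197) = -301478/777*(-197) = 59391166/777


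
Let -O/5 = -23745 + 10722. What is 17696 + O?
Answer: 82811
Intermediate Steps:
O = 65115 (O = -5*(-23745 + 10722) = -5*(-13023) = 65115)
17696 + O = 17696 + 65115 = 82811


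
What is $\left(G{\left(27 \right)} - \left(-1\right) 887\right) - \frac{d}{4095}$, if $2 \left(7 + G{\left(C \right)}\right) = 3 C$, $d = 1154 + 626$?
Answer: $\frac{1507067}{1638} \approx 920.07$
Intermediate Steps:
$d = 1780$
$G{\left(C \right)} = -7 + \frac{3 C}{2}$
$\left(G{\left(27 \right)} - \left(-1\right) 887\right) - \frac{d}{4095} = \left(\left(-7 + \frac{3}{2} \cdot 27\right) - \left(-1\right) 887\right) - \frac{1780}{4095} = \left(\left(-7 + \frac{81}{2}\right) - -887\right) - 1780 \cdot \frac{1}{4095} = \left(\frac{67}{2} + 887\right) - \frac{356}{819} = \frac{1841}{2} - \frac{356}{819} = \frac{1507067}{1638}$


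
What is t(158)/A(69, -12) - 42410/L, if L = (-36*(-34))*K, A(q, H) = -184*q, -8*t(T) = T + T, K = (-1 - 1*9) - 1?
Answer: 44914099/14244912 ≈ 3.1530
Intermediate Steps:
K = -11 (K = (-1 - 9) - 1 = -10 - 1 = -11)
t(T) = -T/4 (t(T) = -(T + T)/8 = -T/4)
L = -13464 (L = -36*(-34)*(-11) = 1224*(-11) = -13464)
t(158)/A(69, -12) - 42410/L = (-¼*158)/((-184*69)) - 42410/(-13464) = -79/2/(-12696) - 42410*(-1/13464) = -79/2*(-1/12696) + 21205/6732 = 79/25392 + 21205/6732 = 44914099/14244912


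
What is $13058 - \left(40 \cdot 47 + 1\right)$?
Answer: $11177$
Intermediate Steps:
$13058 - \left(40 \cdot 47 + 1\right) = 13058 - \left(1880 + 1\right) = 13058 - 1881 = 11177$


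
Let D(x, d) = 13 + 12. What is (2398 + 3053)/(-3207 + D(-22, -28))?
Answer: -5451/3182 ≈ -1.7131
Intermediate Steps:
D(x, d) = 25
(2398 + 3053)/(-3207 + D(-22, -28)) = (2398 + 3053)/(-3207 + 25) = 5451/(-3182) = 5451*(-1/3182) = -5451/3182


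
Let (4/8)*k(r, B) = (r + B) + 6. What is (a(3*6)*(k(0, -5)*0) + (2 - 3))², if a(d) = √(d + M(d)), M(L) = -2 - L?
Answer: 1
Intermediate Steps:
k(r, B) = 12 + 2*B + 2*r (k(r, B) = 2*((r + B) + 6) = 2*((B + r) + 6) = 2*(6 + B + r) = 12 + 2*B + 2*r)
a(d) = I*√2 (a(d) = √(d + (-2 - d)) = √(-2) = I*√2)
(a(3*6)*(k(0, -5)*0) + (2 - 3))² = ((I*√2)*((12 + 2*(-5) + 2*0)*0) + (2 - 3))² = ((I*√2)*((12 - 10 + 0)*0) - 1)² = ((I*√2)*(2*0) - 1)² = ((I*√2)*0 - 1)² = (0 - 1)² = (-1)² = 1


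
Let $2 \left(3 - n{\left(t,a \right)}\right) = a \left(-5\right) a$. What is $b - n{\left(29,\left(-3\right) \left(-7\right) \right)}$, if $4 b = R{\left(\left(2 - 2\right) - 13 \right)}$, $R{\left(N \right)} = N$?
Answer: $- \frac{4435}{4} \approx -1108.8$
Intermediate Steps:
$b = - \frac{13}{4}$ ($b = \frac{\left(2 - 2\right) - 13}{4} = \frac{0 - 13}{4} = \frac{1}{4} \left(-13\right) = - \frac{13}{4} \approx -3.25$)
$n{\left(t,a \right)} = 3 + \frac{5 a^{2}}{2}$ ($n{\left(t,a \right)} = 3 - \frac{a \left(-5\right) a}{2} = 3 - \frac{- 5 a a}{2} = 3 - \frac{\left(-5\right) a^{2}}{2} = 3 + \frac{5 a^{2}}{2}$)
$b - n{\left(29,\left(-3\right) \left(-7\right) \right)} = - \frac{13}{4} - \left(3 + \frac{5 \left(\left(-3\right) \left(-7\right)\right)^{2}}{2}\right) = - \frac{13}{4} - \left(3 + \frac{5 \cdot 21^{2}}{2}\right) = - \frac{13}{4} - \left(3 + \frac{5}{2} \cdot 441\right) = - \frac{13}{4} - \left(3 + \frac{2205}{2}\right) = - \frac{13}{4} - \frac{2211}{2} = - \frac{4435}{4}$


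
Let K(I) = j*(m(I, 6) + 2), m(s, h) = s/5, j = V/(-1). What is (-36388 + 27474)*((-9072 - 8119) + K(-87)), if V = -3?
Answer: 768262004/5 ≈ 1.5365e+8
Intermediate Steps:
j = 3 (j = -3/(-1) = -3*(-1) = 3)
m(s, h) = s/5 (m(s, h) = s*(⅕) = s/5)
K(I) = 6 + 3*I/5 (K(I) = 3*(I/5 + 2) = 3*(2 + I/5) = 6 + 3*I/5)
(-36388 + 27474)*((-9072 - 8119) + K(-87)) = (-36388 + 27474)*((-9072 - 8119) + (6 + (⅗)*(-87))) = -8914*(-17191 + (6 - 261/5)) = -8914*(-17191 - 231/5) = -8914*(-86186/5) = 768262004/5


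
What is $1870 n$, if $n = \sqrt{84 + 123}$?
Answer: $5610 \sqrt{23} \approx 26905.0$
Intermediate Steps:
$n = 3 \sqrt{23}$ ($n = \sqrt{207} = 3 \sqrt{23} \approx 14.387$)
$1870 n = 1870 \cdot 3 \sqrt{23} = 5610 \sqrt{23}$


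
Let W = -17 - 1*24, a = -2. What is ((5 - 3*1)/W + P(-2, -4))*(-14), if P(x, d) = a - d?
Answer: -1120/41 ≈ -27.317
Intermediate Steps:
P(x, d) = -2 - d
W = -41 (W = -17 - 24 = -41)
((5 - 3*1)/W + P(-2, -4))*(-14) = ((5 - 3*1)/(-41) + (-2 - 1*(-4)))*(-14) = ((5 - 3)*(-1/41) + (-2 + 4))*(-14) = (2*(-1/41) + 2)*(-14) = (-2/41 + 2)*(-14) = (80/41)*(-14) = -1120/41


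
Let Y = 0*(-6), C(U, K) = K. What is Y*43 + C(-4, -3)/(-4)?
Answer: ¾ ≈ 0.75000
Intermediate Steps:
Y = 0
Y*43 + C(-4, -3)/(-4) = 0*43 - 3/(-4) = 0 - 3*(-¼) = 0 + ¾ = ¾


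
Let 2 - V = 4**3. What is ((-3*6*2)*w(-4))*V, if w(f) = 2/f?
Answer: -1116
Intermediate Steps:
V = -62 (V = 2 - 1*4**3 = 2 - 1*64 = 2 - 64 = -62)
((-3*6*2)*w(-4))*V = ((-3*6*2)*(2/(-4)))*(-62) = ((-18*2)*(2*(-1/4)))*(-62) = -36*(-1/2)*(-62) = 18*(-62) = -1116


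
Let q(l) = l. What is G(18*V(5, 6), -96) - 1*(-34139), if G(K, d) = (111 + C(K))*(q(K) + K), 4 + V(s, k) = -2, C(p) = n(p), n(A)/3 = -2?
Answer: 11459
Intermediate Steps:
n(A) = -6 (n(A) = 3*(-2) = -6)
C(p) = -6
V(s, k) = -6 (V(s, k) = -4 - 2 = -6)
G(K, d) = 210*K (G(K, d) = (111 - 6)*(K + K) = 105*(2*K) = 210*K)
G(18*V(5, 6), -96) - 1*(-34139) = 210*(18*(-6)) - 1*(-34139) = 210*(-108) + 34139 = -22680 + 34139 = 11459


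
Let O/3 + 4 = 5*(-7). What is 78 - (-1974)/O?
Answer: 2384/39 ≈ 61.128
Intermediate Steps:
O = -117 (O = -12 + 3*(5*(-7)) = -12 + 3*(-35) = -12 - 105 = -117)
78 - (-1974)/O = 78 - (-1974)/(-117) = 78 - (-1974)*(-1)/117 = 78 - 21*94/117 = 78 - 658/39 = 2384/39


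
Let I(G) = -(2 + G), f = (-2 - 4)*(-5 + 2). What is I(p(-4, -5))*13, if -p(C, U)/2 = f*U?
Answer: -2366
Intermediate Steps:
f = 18 (f = -6*(-3) = 18)
p(C, U) = -36*U
I(G) = -2 - G
I(p(-4, -5))*13 = (-2 - (-36)*(-5))*13 = (-2 - 1*180)*13 = (-2 - 180)*13 = -182*13 = -2366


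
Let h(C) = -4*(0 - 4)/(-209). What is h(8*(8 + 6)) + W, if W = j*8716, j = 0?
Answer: -16/209 ≈ -0.076555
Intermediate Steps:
W = 0 (W = 0*8716 = 0)
h(C) = -16/209 (h(C) = -4*(-4)*(-1/209) = 16*(-1/209) = -16/209)
h(8*(8 + 6)) + W = -16/209 + 0 = -16/209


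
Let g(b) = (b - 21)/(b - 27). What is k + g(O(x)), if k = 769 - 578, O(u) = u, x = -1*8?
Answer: 6714/35 ≈ 191.83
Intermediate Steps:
x = -8
g(b) = (-21 + b)/(-27 + b)
k = 191
k + g(O(x)) = 191 + (-21 - 8)/(-27 - 8) = 191 - 29/(-35) = 191 - 1/35*(-29) = 191 + 29/35 = 6714/35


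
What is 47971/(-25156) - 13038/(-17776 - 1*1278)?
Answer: -293027753/239661212 ≈ -1.2227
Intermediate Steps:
47971/(-25156) - 13038/(-17776 - 1*1278) = 47971*(-1/25156) - 13038/(-17776 - 1278) = -47971/25156 - 13038/(-19054) = -47971/25156 - 13038*(-1/19054) = -47971/25156 + 6519/9527 = -293027753/239661212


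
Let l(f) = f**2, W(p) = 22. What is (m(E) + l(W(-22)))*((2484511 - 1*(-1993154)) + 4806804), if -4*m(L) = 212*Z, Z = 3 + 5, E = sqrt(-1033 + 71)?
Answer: 557068140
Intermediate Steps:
E = I*sqrt(962) (E = sqrt(-962) = I*sqrt(962) ≈ 31.016*I)
Z = 8
m(L) = -424 (m(L) = -53*8 = -1/4*1696 = -424)
(m(E) + l(W(-22)))*((2484511 - 1*(-1993154)) + 4806804) = (-424 + 22**2)*((2484511 - 1*(-1993154)) + 4806804) = (-424 + 484)*((2484511 + 1993154) + 4806804) = 60*(4477665 + 4806804) = 60*9284469 = 557068140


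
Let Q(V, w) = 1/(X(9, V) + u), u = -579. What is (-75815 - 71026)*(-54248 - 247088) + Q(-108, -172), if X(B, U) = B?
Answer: 25221633358319/570 ≈ 4.4248e+10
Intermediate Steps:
Q(V, w) = -1/570 (Q(V, w) = 1/(9 - 579) = 1/(-570) = -1/570)
(-75815 - 71026)*(-54248 - 247088) + Q(-108, -172) = (-75815 - 71026)*(-54248 - 247088) - 1/570 = -146841*(-301336) - 1/570 = 44248479576 - 1/570 = 25221633358319/570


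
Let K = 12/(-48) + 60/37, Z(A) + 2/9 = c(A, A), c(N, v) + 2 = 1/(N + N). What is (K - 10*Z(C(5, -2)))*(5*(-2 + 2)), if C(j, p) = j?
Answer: 0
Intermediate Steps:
c(N, v) = -2 + 1/(2*N) (c(N, v) = -2 + 1/(N + N) = -2 + 1/(2*N))
Z(A) = -20/9 + 1/(2*A) (Z(A) = -2/9 + (-2 + 1/(2*A)) = -20/9 + 1/(2*A))
K = 203/148 (K = 12*(-1/48) + 60*(1/37) = -1/4 + 60/37 = 203/148 ≈ 1.3716)
(K - 10*Z(C(5, -2)))*(5*(-2 + 2)) = (203/148 - 5*(9 - 40*5)/(9*5))*(5*(-2 + 2)) = (203/148 - 5*(9 - 200)/(9*5))*(5*0) = (203/148 - 5*(-191)/(9*5))*0 = (203/148 - 10*(-191/90))*0 = (203/148 + 191/9)*0 = (30095/1332)*0 = 0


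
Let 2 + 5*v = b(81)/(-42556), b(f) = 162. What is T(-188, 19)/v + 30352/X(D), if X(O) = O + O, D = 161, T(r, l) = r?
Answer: 552467376/980651 ≈ 563.37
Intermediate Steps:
v = -42637/106390 (v = -⅖ + (162/(-42556))/5 = -⅖ + (162*(-1/42556))/5 = -⅖ + (⅕)*(-81/21278) = -⅖ - 81/106390 = -42637/106390 ≈ -0.40076)
X(O) = 2*O
T(-188, 19)/v + 30352/X(D) = -188/(-42637/106390) + 30352/((2*161)) = -188*(-106390/42637) + 30352/322 = 20001320/42637 + 30352*(1/322) = 20001320/42637 + 2168/23 = 552467376/980651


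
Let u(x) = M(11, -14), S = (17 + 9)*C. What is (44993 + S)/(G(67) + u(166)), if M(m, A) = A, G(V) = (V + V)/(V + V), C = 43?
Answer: -3547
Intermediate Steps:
G(V) = 1 (G(V) = (2*V)/((2*V)) = (2*V)*(1/(2*V)) = 1)
S = 1118 (S = (17 + 9)*43 = 26*43 = 1118)
u(x) = -14
(44993 + S)/(G(67) + u(166)) = (44993 + 1118)/(1 - 14) = 46111/(-13) = 46111*(-1/13) = -3547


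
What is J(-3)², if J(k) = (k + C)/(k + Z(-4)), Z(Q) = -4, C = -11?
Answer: 4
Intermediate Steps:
J(k) = (-11 + k)/(-4 + k) (J(k) = (k - 11)/(k - 4) = (-11 + k)/(-4 + k))
J(-3)² = ((-11 - 3)/(-4 - 3))² = (-14/(-7))² = (-⅐*(-14))² = 2² = 4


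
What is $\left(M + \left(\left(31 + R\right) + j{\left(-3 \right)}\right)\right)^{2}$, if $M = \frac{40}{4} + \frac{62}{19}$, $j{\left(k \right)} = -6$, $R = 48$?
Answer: $\frac{2686321}{361} \approx 7441.3$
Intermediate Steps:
$M = \frac{252}{19}$ ($M = 40 \cdot \frac{1}{4} + 62 \cdot \frac{1}{19} = 10 + \frac{62}{19} = \frac{252}{19} \approx 13.263$)
$\left(M + \left(\left(31 + R\right) + j{\left(-3 \right)}\right)\right)^{2} = \left(\frac{252}{19} + \left(\left(31 + 48\right) - 6\right)\right)^{2} = \left(\frac{252}{19} + \left(79 - 6\right)\right)^{2} = \left(\frac{252}{19} + 73\right)^{2} = \left(\frac{1639}{19}\right)^{2} = \frac{2686321}{361}$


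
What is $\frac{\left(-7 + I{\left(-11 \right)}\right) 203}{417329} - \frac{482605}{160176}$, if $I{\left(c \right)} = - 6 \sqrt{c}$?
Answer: $- \frac{201632672141}{66846089904} - \frac{1218 i \sqrt{11}}{417329} \approx -3.0164 - 0.0096798 i$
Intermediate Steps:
$\frac{\left(-7 + I{\left(-11 \right)}\right) 203}{417329} - \frac{482605}{160176} = \frac{\left(-7 - 6 \sqrt{-11}\right) 203}{417329} - \frac{482605}{160176} = \left(-7 - 6 i \sqrt{11}\right) 203 \cdot \frac{1}{417329} - \frac{482605}{160176} = \left(-1421 - 1218 i \sqrt{11}\right) \frac{1}{417329} - \frac{482605}{160176} = \left(- \frac{1421}{417329} - \frac{1218 i \sqrt{11}}{417329}\right) - \frac{482605}{160176} = - \frac{201632672141}{66846089904} - \frac{1218 i \sqrt{11}}{417329}$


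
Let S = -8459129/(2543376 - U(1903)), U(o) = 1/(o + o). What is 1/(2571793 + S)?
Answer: 1382869865/3556450439368663 ≈ 3.8883e-7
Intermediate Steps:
U(o) = 1/(2*o)
S = -4599349282/1382869865 (S = -8459129/(2543376 - 1/(2*1903)) = -8459129/(2543376 - 1*1/3806) = -8459129/(2543376 - 1/3806) = -8459129/9680089055/3806 = -8459129*3806/9680089055 = -4599349282/1382869865 ≈ -3.3259)
1/(2571793 + S) = 1/(2571793 - 4599349282/1382869865) = 1/(3556450439368663/1382869865) = 1382869865/3556450439368663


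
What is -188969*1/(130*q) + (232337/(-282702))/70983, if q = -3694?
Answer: 270852583248701/688328004258180 ≈ 0.39349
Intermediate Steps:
-188969*1/(130*q) + (232337/(-282702))/70983 = -188969/(130*(-3694)) + (232337/(-282702))/70983 = -188969/(-480220) + (232337*(-1/282702))*(1/70983) = -188969*(-1/480220) - 33191/40386*1/70983 = 188969/480220 - 33191/2866719438 = 270852583248701/688328004258180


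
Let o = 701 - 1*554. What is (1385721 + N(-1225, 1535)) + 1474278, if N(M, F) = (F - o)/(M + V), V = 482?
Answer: 2124977869/743 ≈ 2.8600e+6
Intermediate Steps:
o = 147 (o = 701 - 554 = 147)
N(M, F) = (-147 + F)/(482 + M) (N(M, F) = (F - 1*147)/(M + 482) = (F - 147)/(482 + M) = (-147 + F)/(482 + M))
(1385721 + N(-1225, 1535)) + 1474278 = (1385721 + (-147 + 1535)/(482 - 1225)) + 1474278 = (1385721 + 1388/(-743)) + 1474278 = (1385721 - 1/743*1388) + 1474278 = (1385721 - 1388/743) + 1474278 = 1029589315/743 + 1474278 = 2124977869/743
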